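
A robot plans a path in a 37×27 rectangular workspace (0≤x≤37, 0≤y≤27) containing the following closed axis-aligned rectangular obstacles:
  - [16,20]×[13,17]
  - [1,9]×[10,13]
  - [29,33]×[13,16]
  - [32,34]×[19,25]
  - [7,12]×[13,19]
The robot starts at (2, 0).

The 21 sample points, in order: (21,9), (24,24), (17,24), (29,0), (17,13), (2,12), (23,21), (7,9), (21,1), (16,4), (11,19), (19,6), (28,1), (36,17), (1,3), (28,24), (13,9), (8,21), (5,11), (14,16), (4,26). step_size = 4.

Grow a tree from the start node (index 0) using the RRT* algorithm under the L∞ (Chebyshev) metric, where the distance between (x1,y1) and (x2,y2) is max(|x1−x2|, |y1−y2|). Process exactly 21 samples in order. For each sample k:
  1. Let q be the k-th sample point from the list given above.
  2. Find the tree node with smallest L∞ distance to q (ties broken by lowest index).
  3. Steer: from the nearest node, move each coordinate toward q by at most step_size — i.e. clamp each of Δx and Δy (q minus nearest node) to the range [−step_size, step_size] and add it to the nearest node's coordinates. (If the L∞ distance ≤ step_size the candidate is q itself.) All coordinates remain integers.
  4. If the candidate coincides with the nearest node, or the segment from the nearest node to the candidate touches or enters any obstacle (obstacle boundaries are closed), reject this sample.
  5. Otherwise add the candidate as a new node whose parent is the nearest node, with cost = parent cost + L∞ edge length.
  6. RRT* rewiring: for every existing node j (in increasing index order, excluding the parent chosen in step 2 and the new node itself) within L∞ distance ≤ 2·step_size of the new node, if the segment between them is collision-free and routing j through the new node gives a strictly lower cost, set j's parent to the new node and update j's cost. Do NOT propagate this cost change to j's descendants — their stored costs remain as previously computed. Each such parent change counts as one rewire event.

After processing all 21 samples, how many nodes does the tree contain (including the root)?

Node count: 15

1. q=(21,9) nearest=0 d=19 new=(6,4) → add node 1 parent=0 cost=4
2. q=(24,24) nearest=1 d=20 new=(10,8) → add node 2 parent=1 cost=8
3. q=(17,24) nearest=2 d=16 new=(14,12) → add node 3 parent=2 cost=12
4. q=(29,0) nearest=3 d=15 new=(18,8) → add node 4 parent=3 cost=16
5. q=(17,13) nearest=3 d=3 new=(17,13) → blocked by [16,20]×[13,17], reject
6. q=(2,12) nearest=1 d=8 new=(2,8) → add node 5 parent=1 cost=8
7. q=(23,21) nearest=3 d=9 new=(18,16) → blocked by [16,20]×[13,17], reject
8. q=(7,9) nearest=2 d=3 new=(7,9) → add node 6 parent=2 cost=11
9. q=(21,1) nearest=4 d=7 new=(21,4) → add node 7 parent=4 cost=20
10. q=(16,4) nearest=4 d=4 new=(16,4) → add node 8 parent=4 cost=20
11. q=(11,19) nearest=3 d=7 new=(11,16) → blocked by [7,12]×[13,19], reject
12. q=(19,6) nearest=4 d=2 new=(19,6) → add node 9 parent=4 cost=18
13. q=(28,1) nearest=7 d=7 new=(25,1) → add node 10 parent=7 cost=24
14. q=(36,17) nearest=7 d=15 new=(25,8) → add node 11 parent=7 cost=24
15. q=(1,3) nearest=0 d=3 new=(1,3) → add node 12 parent=0 cost=3; rewire 6→12 (9<11)
16. q=(28,24) nearest=3 d=14 new=(18,16) → blocked by [16,20]×[13,17], reject
17. q=(13,9) nearest=2 d=3 new=(13,9) → add node 13 parent=2 cost=11; rewire 7→13 (19<20); rewire 8→13 (16<20); rewire 9→13 (17<18)
18. q=(8,21) nearest=3 d=9 new=(10,16) → blocked by [7,12]×[13,19], reject
19. q=(5,11) nearest=6 d=2 new=(5,11) → blocked by [1,9]×[10,13], reject
20. q=(14,16) nearest=3 d=4 new=(14,16) → add node 14 parent=3 cost=16
21. q=(4,26) nearest=14 d=10 new=(10,20) → blocked by [7,12]×[13,19], reject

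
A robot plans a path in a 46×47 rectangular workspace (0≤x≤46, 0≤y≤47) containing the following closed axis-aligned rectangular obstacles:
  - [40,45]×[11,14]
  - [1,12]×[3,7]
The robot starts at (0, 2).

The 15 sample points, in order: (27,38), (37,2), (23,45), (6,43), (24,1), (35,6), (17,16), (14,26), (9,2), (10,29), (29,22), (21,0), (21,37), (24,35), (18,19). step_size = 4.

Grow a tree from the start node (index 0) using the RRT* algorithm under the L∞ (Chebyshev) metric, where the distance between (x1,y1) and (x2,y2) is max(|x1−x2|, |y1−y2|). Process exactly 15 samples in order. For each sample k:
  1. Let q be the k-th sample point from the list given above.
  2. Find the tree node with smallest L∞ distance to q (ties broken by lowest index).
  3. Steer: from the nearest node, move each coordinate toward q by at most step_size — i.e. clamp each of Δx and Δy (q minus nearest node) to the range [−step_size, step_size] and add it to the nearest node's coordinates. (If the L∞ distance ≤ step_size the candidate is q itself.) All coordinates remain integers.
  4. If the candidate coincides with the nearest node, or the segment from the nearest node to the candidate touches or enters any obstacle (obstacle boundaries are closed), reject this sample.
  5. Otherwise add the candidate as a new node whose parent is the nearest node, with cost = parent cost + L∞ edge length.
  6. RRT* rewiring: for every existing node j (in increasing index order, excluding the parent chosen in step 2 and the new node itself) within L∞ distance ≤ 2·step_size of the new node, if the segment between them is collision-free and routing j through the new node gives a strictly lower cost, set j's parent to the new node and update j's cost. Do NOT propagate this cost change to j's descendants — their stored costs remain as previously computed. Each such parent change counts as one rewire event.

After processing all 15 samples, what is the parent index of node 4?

Parent of node 4: 3

1. q=(27,38) nearest=0 d=36 new=(4,6) → blocked by [1,12]×[3,7], reject
2. q=(37,2) nearest=0 d=37 new=(4,2) → add node 1 parent=0 cost=4
3. q=(23,45) nearest=0 d=43 new=(4,6) → blocked by [1,12]×[3,7], reject
4. q=(6,43) nearest=0 d=41 new=(4,6) → blocked by [1,12]×[3,7], reject
5. q=(24,1) nearest=1 d=20 new=(8,1) → add node 2 parent=1 cost=8
6. q=(35,6) nearest=2 d=27 new=(12,5) → blocked by [1,12]×[3,7], reject
7. q=(17,16) nearest=1 d=14 new=(8,6) → blocked by [1,12]×[3,7], reject
8. q=(14,26) nearest=0 d=24 new=(4,6) → blocked by [1,12]×[3,7], reject
9. q=(9,2) nearest=2 d=1 new=(9,2) → add node 3 parent=2 cost=9
10. q=(10,29) nearest=0 d=27 new=(4,6) → blocked by [1,12]×[3,7], reject
11. q=(29,22) nearest=3 d=20 new=(13,6) → blocked by [1,12]×[3,7], reject
12. q=(21,0) nearest=3 d=12 new=(13,0) → add node 4 parent=3 cost=13
13. q=(21,37) nearest=0 d=35 new=(4,6) → blocked by [1,12]×[3,7], reject
14. q=(24,35) nearest=0 d=33 new=(4,6) → blocked by [1,12]×[3,7], reject
15. q=(18,19) nearest=1 d=17 new=(8,6) → blocked by [1,12]×[3,7], reject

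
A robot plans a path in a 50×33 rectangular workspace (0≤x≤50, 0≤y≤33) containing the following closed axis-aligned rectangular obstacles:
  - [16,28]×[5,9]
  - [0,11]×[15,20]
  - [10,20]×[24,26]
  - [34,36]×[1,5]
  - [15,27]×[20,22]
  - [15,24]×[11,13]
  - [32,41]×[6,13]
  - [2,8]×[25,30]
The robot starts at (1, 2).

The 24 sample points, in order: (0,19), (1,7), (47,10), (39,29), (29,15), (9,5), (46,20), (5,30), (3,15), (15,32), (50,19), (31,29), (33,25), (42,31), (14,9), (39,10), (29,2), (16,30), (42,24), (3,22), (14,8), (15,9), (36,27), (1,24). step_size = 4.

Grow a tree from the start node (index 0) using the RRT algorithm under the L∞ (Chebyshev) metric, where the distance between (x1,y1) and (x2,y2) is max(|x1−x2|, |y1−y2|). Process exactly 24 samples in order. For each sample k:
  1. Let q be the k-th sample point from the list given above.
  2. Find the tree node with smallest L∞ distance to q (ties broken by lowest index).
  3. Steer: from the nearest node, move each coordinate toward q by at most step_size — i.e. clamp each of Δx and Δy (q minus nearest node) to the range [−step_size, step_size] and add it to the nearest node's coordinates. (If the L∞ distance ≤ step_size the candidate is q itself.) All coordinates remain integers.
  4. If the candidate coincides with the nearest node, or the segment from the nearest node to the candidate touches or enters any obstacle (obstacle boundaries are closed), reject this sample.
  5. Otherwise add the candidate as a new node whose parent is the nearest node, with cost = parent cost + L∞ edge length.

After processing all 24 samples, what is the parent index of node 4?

Parent of node 4: 3

1. q=(0,19) nearest=0 d=17 new=(0,6) → add node 1 parent=0 cost=4
2. q=(1,7) nearest=1 d=1 new=(1,7) → add node 2 parent=1 cost=5
3. q=(47,10) nearest=0 d=46 new=(5,6) → add node 3 parent=0 cost=4
4. q=(39,29) nearest=3 d=34 new=(9,10) → add node 4 parent=3 cost=8
5. q=(29,15) nearest=4 d=20 new=(13,14) → add node 5 parent=4 cost=12
6. q=(9,5) nearest=3 d=4 new=(9,5) → add node 6 parent=3 cost=8
7. q=(46,20) nearest=5 d=33 new=(17,18) → add node 7 parent=5 cost=16
8. q=(5,30) nearest=7 d=12 new=(13,22) → blocked by [15,27]×[20,22], reject
9. q=(3,15) nearest=4 d=6 new=(5,14) → add node 8 parent=4 cost=12
10. q=(15,32) nearest=7 d=14 new=(15,22) → blocked by [15,27]×[20,22], reject
11. q=(50,19) nearest=7 d=33 new=(21,19) → add node 9 parent=7 cost=20
12. q=(31,29) nearest=9 d=10 new=(25,23) → blocked by [15,27]×[20,22], reject
13. q=(33,25) nearest=9 d=12 new=(25,23) → blocked by [15,27]×[20,22], reject
14. q=(42,31) nearest=9 d=21 new=(25,23) → blocked by [15,27]×[20,22], reject
15. q=(14,9) nearest=4 d=5 new=(13,9) → add node 10 parent=4 cost=12
16. q=(39,10) nearest=9 d=18 new=(25,15) → add node 11 parent=9 cost=24
17. q=(29,2) nearest=11 d=13 new=(29,11) → add node 12 parent=11 cost=28
18. q=(16,30) nearest=9 d=11 new=(17,23) → blocked by [15,27]×[20,22], reject
19. q=(42,24) nearest=12 d=13 new=(33,15) → add node 13 parent=12 cost=32
20. q=(3,22) nearest=8 d=8 new=(3,18) → blocked by [0,11]×[15,20], reject
21. q=(14,8) nearest=10 d=1 new=(14,8) → add node 14 parent=10 cost=13
22. q=(15,9) nearest=14 d=1 new=(15,9) → add node 15 parent=14 cost=14
23. q=(36,27) nearest=11 d=12 new=(29,19) → add node 16 parent=11 cost=28
24. q=(1,24) nearest=8 d=10 new=(1,18) → blocked by [0,11]×[15,20], reject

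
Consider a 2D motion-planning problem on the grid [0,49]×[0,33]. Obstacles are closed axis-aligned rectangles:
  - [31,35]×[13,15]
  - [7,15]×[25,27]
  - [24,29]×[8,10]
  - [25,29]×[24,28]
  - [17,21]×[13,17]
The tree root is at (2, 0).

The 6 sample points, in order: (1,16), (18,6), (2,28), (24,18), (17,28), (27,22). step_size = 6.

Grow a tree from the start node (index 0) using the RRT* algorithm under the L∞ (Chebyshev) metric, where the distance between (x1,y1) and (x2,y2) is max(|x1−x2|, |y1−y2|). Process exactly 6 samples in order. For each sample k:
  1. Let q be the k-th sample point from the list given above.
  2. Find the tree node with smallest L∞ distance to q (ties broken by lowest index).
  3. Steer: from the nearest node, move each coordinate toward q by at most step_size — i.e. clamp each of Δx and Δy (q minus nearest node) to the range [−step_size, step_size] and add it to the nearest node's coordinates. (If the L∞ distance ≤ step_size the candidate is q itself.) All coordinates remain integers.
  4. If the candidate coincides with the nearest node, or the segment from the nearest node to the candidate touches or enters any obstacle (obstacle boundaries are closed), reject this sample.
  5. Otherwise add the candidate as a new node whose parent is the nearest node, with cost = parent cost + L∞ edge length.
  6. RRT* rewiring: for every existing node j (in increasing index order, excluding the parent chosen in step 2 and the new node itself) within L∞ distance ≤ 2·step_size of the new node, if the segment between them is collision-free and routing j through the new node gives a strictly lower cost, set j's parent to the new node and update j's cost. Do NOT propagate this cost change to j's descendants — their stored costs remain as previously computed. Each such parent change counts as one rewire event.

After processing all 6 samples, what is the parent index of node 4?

1. q=(1,16) nearest=0 d=16 new=(1,6) → add node 1 parent=0 cost=6
2. q=(18,6) nearest=0 d=16 new=(8,6) → add node 2 parent=0 cost=6
3. q=(2,28) nearest=1 d=22 new=(2,12) → add node 3 parent=1 cost=12
4. q=(24,18) nearest=2 d=16 new=(14,12) → add node 4 parent=2 cost=12
5. q=(17,28) nearest=3 d=16 new=(8,18) → add node 5 parent=3 cost=18
6. q=(27,22) nearest=4 d=13 new=(20,18) → blocked by [17,21]×[13,17], reject

Parent of node 4: 2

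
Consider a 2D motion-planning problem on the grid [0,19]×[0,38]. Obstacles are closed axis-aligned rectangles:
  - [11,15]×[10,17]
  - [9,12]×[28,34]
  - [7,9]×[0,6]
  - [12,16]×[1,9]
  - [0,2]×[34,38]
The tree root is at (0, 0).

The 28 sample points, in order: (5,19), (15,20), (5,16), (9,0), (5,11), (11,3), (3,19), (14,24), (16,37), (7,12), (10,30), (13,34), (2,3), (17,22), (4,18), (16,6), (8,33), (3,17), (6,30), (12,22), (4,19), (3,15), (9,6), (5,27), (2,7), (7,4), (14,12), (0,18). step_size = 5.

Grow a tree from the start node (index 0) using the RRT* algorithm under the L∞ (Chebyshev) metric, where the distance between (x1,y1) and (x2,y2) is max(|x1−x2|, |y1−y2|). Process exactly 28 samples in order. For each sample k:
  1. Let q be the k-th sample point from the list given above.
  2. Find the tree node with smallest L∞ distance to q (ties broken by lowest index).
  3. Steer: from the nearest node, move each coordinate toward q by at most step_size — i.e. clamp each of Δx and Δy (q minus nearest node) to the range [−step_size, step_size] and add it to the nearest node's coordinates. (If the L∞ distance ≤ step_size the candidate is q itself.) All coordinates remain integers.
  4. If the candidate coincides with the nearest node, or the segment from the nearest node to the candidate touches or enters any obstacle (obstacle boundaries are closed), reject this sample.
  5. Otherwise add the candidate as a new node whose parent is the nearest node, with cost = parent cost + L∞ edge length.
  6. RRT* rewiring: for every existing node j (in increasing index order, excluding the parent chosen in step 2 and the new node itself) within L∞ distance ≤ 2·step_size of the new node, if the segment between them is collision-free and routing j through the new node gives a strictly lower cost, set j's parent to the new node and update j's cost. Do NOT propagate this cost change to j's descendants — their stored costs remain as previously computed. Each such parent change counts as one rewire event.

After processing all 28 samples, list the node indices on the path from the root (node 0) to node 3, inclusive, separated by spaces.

1. q=(5,19) nearest=0 d=19 new=(5,5) → add node 1 parent=0 cost=5
2. q=(15,20) nearest=1 d=15 new=(10,10) → add node 2 parent=1 cost=10
3. q=(5,16) nearest=2 d=6 new=(5,15) → add node 3 parent=2 cost=15
4. q=(9,0) nearest=1 d=5 new=(9,0) → blocked by [7,9]×[0,6], reject
5. q=(5,11) nearest=3 d=4 new=(5,11) → add node 4 parent=3 cost=19
6. q=(11,3) nearest=1 d=6 new=(10,3) → blocked by [7,9]×[0,6], reject
7. q=(3,19) nearest=3 d=4 new=(3,19) → add node 5 parent=3 cost=19
8. q=(14,24) nearest=3 d=9 new=(10,20) → add node 6 parent=3 cost=20
9. q=(16,37) nearest=6 d=17 new=(15,25) → add node 7 parent=6 cost=25
10. q=(7,12) nearest=4 d=2 new=(7,12) → add node 8 parent=4 cost=21
11. q=(10,30) nearest=7 d=5 new=(10,30) → blocked by [9,12]×[28,34], reject
12. q=(13,34) nearest=7 d=9 new=(13,30) → add node 9 parent=7 cost=30
13. q=(2,3) nearest=0 d=3 new=(2,3) → add node 10 parent=0 cost=3; rewire 4→10 (11<19); rewire 8→10 (12<21)
14. q=(17,22) nearest=7 d=3 new=(17,22) → add node 11 parent=7 cost=28
15. q=(4,18) nearest=5 d=1 new=(4,18) → add node 12 parent=5 cost=20
16. q=(16,6) nearest=2 d=6 new=(15,6) → blocked by [12,16]×[1,9], reject
17. q=(8,33) nearest=9 d=5 new=(8,33) → blocked by [9,12]×[28,34], reject
18. q=(3,17) nearest=12 d=1 new=(3,17) → add node 13 parent=12 cost=21
19. q=(6,30) nearest=9 d=7 new=(8,30) → blocked by [9,12]×[28,34], reject
20. q=(12,22) nearest=6 d=2 new=(12,22) → add node 14 parent=6 cost=22; rewire 11→14 (27<28)
21. q=(4,19) nearest=5 d=1 new=(4,19) → add node 15 parent=5 cost=20
22. q=(3,15) nearest=3 d=2 new=(3,15) → add node 16 parent=3 cost=17; rewire 13→16 (19<21)
23. q=(9,6) nearest=1 d=4 new=(9,6) → blocked by [7,9]×[0,6], reject
24. q=(5,27) nearest=6 d=7 new=(5,25) → add node 17 parent=6 cost=25
25. q=(2,7) nearest=1 d=3 new=(2,7) → add node 18 parent=1 cost=8; rewire 13→18 (18<19); rewire 16→18 (16<17)
26. q=(7,4) nearest=1 d=2 new=(7,4) → blocked by [7,9]×[0,6], reject
27. q=(14,12) nearest=2 d=4 new=(14,12) → blocked by [11,15]×[10,17], reject
28. q=(0,18) nearest=5 d=3 new=(0,18) → add node 19 parent=5 cost=22

Path: 0 1 2 3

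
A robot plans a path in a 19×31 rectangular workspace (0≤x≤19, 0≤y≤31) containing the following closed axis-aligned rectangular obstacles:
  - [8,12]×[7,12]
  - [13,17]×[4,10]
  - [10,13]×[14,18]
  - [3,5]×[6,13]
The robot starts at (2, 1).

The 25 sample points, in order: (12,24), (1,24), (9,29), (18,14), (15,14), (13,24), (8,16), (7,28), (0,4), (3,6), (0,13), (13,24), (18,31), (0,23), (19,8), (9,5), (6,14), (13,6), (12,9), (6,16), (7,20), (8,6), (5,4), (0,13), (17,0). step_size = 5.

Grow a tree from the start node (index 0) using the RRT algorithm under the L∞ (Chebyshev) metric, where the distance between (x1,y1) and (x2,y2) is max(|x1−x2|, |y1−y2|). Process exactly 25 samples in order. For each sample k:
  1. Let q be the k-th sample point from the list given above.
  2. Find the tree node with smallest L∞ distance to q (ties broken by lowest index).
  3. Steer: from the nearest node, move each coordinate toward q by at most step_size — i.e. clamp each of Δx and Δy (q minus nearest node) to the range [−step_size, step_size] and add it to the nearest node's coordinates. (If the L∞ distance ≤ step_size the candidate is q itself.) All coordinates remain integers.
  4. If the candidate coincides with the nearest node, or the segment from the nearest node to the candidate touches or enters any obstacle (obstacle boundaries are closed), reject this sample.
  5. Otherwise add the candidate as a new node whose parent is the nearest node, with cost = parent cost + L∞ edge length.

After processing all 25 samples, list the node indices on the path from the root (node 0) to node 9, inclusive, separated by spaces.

Path: 0 1 9

1. q=(12,24) nearest=0 d=23 new=(7,6) → add node 1 parent=0 cost=5
2. q=(1,24) nearest=1 d=18 new=(2,11) → blocked by [3,5]×[6,13], reject
3. q=(9,29) nearest=1 d=23 new=(9,11) → blocked by [8,12]×[7,12], reject
4. q=(18,14) nearest=1 d=11 new=(12,11) → blocked by [8,12]×[7,12], reject
5. q=(15,14) nearest=1 d=8 new=(12,11) → blocked by [8,12]×[7,12], reject
6. q=(13,24) nearest=1 d=18 new=(12,11) → blocked by [8,12]×[7,12], reject
7. q=(8,16) nearest=1 d=10 new=(8,11) → blocked by [8,12]×[7,12], reject
8. q=(7,28) nearest=1 d=22 new=(7,11) → add node 2 parent=1 cost=10
9. q=(0,4) nearest=0 d=3 new=(0,4) → add node 3 parent=0 cost=3
10. q=(3,6) nearest=3 d=3 new=(3,6) → blocked by [3,5]×[6,13], reject
11. q=(0,13) nearest=1 d=7 new=(2,11) → blocked by [3,5]×[6,13], reject
12. q=(13,24) nearest=2 d=13 new=(12,16) → blocked by [8,12]×[7,12], reject
13. q=(18,31) nearest=2 d=20 new=(12,16) → blocked by [8,12]×[7,12], reject
14. q=(0,23) nearest=2 d=12 new=(2,16) → blocked by [3,5]×[6,13], reject
15. q=(19,8) nearest=1 d=12 new=(12,8) → blocked by [8,12]×[7,12], reject
16. q=(9,5) nearest=1 d=2 new=(9,5) → add node 4 parent=1 cost=7
17. q=(6,14) nearest=2 d=3 new=(6,14) → add node 5 parent=2 cost=13
18. q=(13,6) nearest=4 d=4 new=(13,6) → blocked by [13,17]×[4,10], reject
19. q=(12,9) nearest=4 d=4 new=(12,9) → blocked by [8,12]×[7,12], reject
20. q=(6,16) nearest=5 d=2 new=(6,16) → add node 6 parent=5 cost=15
21. q=(7,20) nearest=6 d=4 new=(7,20) → add node 7 parent=6 cost=19
22. q=(8,6) nearest=1 d=1 new=(8,6) → add node 8 parent=1 cost=6
23. q=(5,4) nearest=1 d=2 new=(5,4) → add node 9 parent=1 cost=7
24. q=(0,13) nearest=5 d=6 new=(1,13) → add node 10 parent=5 cost=18
25. q=(17,0) nearest=4 d=8 new=(14,0) → add node 11 parent=4 cost=12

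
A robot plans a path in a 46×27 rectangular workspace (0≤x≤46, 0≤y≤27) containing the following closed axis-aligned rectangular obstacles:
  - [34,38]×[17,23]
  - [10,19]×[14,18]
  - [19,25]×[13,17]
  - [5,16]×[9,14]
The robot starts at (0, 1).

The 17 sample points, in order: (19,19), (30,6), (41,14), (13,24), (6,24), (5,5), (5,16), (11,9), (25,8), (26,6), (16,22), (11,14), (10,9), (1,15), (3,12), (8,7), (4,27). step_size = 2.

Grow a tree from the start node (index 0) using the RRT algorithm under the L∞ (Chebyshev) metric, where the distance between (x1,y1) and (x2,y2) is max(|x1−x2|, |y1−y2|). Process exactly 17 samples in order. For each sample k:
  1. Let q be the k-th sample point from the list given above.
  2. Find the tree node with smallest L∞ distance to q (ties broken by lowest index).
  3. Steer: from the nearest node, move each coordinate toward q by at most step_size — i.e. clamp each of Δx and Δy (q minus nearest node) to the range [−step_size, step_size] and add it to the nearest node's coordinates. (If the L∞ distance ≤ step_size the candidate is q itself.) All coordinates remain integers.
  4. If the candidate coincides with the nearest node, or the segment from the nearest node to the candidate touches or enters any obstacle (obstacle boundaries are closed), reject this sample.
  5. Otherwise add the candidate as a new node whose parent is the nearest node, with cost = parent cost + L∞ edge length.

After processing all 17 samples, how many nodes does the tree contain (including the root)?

Node count: 10

1. q=(19,19) nearest=0 d=19 new=(2,3) → add node 1 parent=0 cost=2
2. q=(30,6) nearest=1 d=28 new=(4,5) → add node 2 parent=1 cost=4
3. q=(41,14) nearest=2 d=37 new=(6,7) → add node 3 parent=2 cost=6
4. q=(13,24) nearest=3 d=17 new=(8,9) → blocked by [5,16]×[9,14], reject
5. q=(6,24) nearest=3 d=17 new=(6,9) → blocked by [5,16]×[9,14], reject
6. q=(5,5) nearest=2 d=1 new=(5,5) → add node 4 parent=2 cost=5
7. q=(5,16) nearest=3 d=9 new=(5,9) → blocked by [5,16]×[9,14], reject
8. q=(11,9) nearest=3 d=5 new=(8,9) → blocked by [5,16]×[9,14], reject
9. q=(25,8) nearest=3 d=19 new=(8,8) → add node 5 parent=3 cost=8
10. q=(26,6) nearest=5 d=18 new=(10,6) → add node 6 parent=5 cost=10
11. q=(16,22) nearest=5 d=14 new=(10,10) → blocked by [5,16]×[9,14], reject
12. q=(11,14) nearest=5 d=6 new=(10,10) → blocked by [5,16]×[9,14], reject
13. q=(10,9) nearest=5 d=2 new=(10,9) → blocked by [5,16]×[9,14], reject
14. q=(1,15) nearest=5 d=7 new=(6,10) → blocked by [5,16]×[9,14], reject
15. q=(3,12) nearest=3 d=5 new=(4,9) → add node 7 parent=3 cost=8
16. q=(8,7) nearest=5 d=1 new=(8,7) → add node 8 parent=5 cost=9
17. q=(4,27) nearest=7 d=18 new=(4,11) → add node 9 parent=7 cost=10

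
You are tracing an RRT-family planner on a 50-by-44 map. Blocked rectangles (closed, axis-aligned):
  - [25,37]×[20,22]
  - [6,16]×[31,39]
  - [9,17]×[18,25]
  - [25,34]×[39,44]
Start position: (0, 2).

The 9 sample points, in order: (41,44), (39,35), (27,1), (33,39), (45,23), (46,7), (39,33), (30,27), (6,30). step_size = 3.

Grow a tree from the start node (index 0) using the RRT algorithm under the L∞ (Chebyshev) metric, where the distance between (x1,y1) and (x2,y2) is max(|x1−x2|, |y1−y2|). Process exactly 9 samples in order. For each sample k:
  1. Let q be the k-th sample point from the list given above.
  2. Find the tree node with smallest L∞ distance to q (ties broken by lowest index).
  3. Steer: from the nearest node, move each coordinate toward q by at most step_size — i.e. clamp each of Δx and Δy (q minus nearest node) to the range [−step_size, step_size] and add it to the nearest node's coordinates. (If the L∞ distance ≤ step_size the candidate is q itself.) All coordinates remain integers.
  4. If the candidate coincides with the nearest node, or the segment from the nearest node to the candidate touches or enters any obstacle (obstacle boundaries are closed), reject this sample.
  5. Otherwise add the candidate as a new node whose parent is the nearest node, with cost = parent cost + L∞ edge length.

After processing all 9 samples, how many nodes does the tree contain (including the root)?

1. q=(41,44) nearest=0 d=42 new=(3,5) → add node 1 parent=0 cost=3
2. q=(39,35) nearest=1 d=36 new=(6,8) → add node 2 parent=1 cost=6
3. q=(27,1) nearest=2 d=21 new=(9,5) → add node 3 parent=2 cost=9
4. q=(33,39) nearest=2 d=31 new=(9,11) → add node 4 parent=2 cost=9
5. q=(45,23) nearest=3 d=36 new=(12,8) → add node 5 parent=3 cost=12
6. q=(46,7) nearest=5 d=34 new=(15,7) → add node 6 parent=5 cost=15
7. q=(39,33) nearest=6 d=26 new=(18,10) → add node 7 parent=6 cost=18
8. q=(30,27) nearest=7 d=17 new=(21,13) → add node 8 parent=7 cost=21
9. q=(6,30) nearest=8 d=17 new=(18,16) → add node 9 parent=8 cost=24

Node count: 10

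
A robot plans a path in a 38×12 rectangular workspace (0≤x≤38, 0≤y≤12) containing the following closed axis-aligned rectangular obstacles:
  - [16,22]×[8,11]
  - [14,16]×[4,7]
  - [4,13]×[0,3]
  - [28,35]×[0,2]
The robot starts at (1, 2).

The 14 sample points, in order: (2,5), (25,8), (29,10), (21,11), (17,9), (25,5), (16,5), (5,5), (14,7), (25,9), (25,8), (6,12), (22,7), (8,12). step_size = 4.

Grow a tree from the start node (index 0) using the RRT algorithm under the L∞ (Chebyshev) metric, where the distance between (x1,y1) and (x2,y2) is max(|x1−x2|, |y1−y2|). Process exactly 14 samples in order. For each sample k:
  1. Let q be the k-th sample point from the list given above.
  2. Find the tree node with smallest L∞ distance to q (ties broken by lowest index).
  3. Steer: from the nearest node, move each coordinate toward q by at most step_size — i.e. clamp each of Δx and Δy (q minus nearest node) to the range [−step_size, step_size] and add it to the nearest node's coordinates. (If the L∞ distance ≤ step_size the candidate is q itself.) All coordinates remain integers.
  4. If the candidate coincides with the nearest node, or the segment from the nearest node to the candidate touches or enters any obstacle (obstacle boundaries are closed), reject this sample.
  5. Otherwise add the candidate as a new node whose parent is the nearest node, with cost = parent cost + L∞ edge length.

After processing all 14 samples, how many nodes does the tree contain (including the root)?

1. q=(2,5) nearest=0 d=3 new=(2,5) → add node 1 parent=0 cost=3
2. q=(25,8) nearest=1 d=23 new=(6,8) → add node 2 parent=1 cost=7
3. q=(29,10) nearest=2 d=23 new=(10,10) → add node 3 parent=2 cost=11
4. q=(21,11) nearest=3 d=11 new=(14,11) → add node 4 parent=3 cost=15
5. q=(17,9) nearest=4 d=3 new=(17,9) → blocked by [16,22]×[8,11], reject
6. q=(25,5) nearest=4 d=11 new=(18,7) → blocked by [16,22]×[8,11], reject
7. q=(16,5) nearest=3 d=6 new=(14,6) → blocked by [14,16]×[4,7], reject
8. q=(5,5) nearest=1 d=3 new=(5,5) → add node 5 parent=1 cost=6
9. q=(14,7) nearest=3 d=4 new=(14,7) → blocked by [14,16]×[4,7], reject
10. q=(25,9) nearest=4 d=11 new=(18,9) → blocked by [16,22]×[8,11], reject
11. q=(25,8) nearest=4 d=11 new=(18,8) → blocked by [16,22]×[8,11], reject
12. q=(6,12) nearest=2 d=4 new=(6,12) → add node 6 parent=2 cost=11
13. q=(22,7) nearest=4 d=8 new=(18,7) → blocked by [16,22]×[8,11], reject
14. q=(8,12) nearest=3 d=2 new=(8,12) → add node 7 parent=3 cost=13

Node count: 8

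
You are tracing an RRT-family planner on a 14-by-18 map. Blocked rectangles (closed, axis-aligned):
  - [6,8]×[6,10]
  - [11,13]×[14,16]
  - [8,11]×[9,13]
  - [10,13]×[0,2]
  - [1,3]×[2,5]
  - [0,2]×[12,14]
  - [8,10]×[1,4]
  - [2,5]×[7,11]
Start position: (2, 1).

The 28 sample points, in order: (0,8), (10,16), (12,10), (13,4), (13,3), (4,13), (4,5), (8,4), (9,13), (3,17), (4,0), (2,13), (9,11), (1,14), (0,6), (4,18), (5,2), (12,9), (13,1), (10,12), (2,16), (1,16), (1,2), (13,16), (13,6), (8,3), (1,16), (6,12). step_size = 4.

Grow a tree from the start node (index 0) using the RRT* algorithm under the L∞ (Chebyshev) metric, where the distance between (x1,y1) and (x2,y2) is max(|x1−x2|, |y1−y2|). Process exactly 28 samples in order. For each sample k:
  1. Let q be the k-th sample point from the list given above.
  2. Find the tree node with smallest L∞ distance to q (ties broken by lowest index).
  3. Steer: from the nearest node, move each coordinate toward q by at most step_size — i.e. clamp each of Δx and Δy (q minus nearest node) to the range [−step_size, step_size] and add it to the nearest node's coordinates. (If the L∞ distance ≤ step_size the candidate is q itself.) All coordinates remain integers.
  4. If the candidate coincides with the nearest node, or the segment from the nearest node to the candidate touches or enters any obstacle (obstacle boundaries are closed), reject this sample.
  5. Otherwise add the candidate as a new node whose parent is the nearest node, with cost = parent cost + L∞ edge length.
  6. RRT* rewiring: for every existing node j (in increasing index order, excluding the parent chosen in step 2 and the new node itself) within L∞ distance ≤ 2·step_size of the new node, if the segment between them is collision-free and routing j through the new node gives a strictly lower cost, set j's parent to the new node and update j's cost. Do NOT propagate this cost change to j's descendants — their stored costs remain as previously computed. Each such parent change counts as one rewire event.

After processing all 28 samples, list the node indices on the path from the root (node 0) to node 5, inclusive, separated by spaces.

Path: 0 1 5

1. q=(0,8) nearest=0 d=7 new=(0,5) → blocked by [1,3]×[2,5], reject
2. q=(10,16) nearest=0 d=15 new=(6,5) → blocked by [1,3]×[2,5], reject
3. q=(12,10) nearest=0 d=10 new=(6,5) → blocked by [1,3]×[2,5], reject
4. q=(13,4) nearest=0 d=11 new=(6,4) → add node 1 parent=0 cost=4
5. q=(13,3) nearest=1 d=7 new=(10,3) → blocked by [8,10]×[1,4], reject
6. q=(4,13) nearest=1 d=9 new=(4,8) → blocked by [2,5]×[7,11], reject
7. q=(4,5) nearest=1 d=2 new=(4,5) → add node 2 parent=1 cost=6
8. q=(8,4) nearest=1 d=2 new=(8,4) → blocked by [8,10]×[1,4], reject
9. q=(9,13) nearest=2 d=8 new=(8,9) → blocked by [6,8]×[6,10], reject
10. q=(3,17) nearest=2 d=12 new=(3,9) → blocked by [2,5]×[7,11], reject
11. q=(4,0) nearest=0 d=2 new=(4,0) → add node 3 parent=0 cost=2
12. q=(2,13) nearest=2 d=8 new=(2,9) → blocked by [2,5]×[7,11], reject
13. q=(9,11) nearest=2 d=6 new=(8,9) → blocked by [6,8]×[6,10], reject
14. q=(1,14) nearest=2 d=9 new=(1,9) → blocked by [2,5]×[7,11], reject
15. q=(0,6) nearest=2 d=4 new=(0,6) → add node 4 parent=2 cost=10
16. q=(4,18) nearest=4 d=12 new=(4,10) → blocked by [2,5]×[7,11], reject
17. q=(5,2) nearest=1 d=2 new=(5,2) → add node 5 parent=1 cost=6
18. q=(12,9) nearest=1 d=6 new=(10,8) → blocked by [6,8]×[6,10], reject
19. q=(13,1) nearest=1 d=7 new=(10,1) → blocked by [10,13]×[0,2], reject
20. q=(10,12) nearest=2 d=7 new=(8,9) → blocked by [6,8]×[6,10], reject
21. q=(2,16) nearest=4 d=10 new=(2,10) → blocked by [2,5]×[7,11], reject
22. q=(1,16) nearest=4 d=10 new=(1,10) → add node 6 parent=4 cost=14
23. q=(1,2) nearest=0 d=1 new=(1,2) → blocked by [1,3]×[2,5], reject
24. q=(13,16) nearest=2 d=11 new=(8,9) → blocked by [6,8]×[6,10], reject
25. q=(13,6) nearest=1 d=7 new=(10,6) → add node 7 parent=1 cost=8
26. q=(8,3) nearest=1 d=2 new=(8,3) → blocked by [8,10]×[1,4], reject
27. q=(1,16) nearest=6 d=6 new=(1,14) → blocked by [0,2]×[12,14], reject
28. q=(6,12) nearest=6 d=5 new=(5,12) → blocked by [2,5]×[7,11], reject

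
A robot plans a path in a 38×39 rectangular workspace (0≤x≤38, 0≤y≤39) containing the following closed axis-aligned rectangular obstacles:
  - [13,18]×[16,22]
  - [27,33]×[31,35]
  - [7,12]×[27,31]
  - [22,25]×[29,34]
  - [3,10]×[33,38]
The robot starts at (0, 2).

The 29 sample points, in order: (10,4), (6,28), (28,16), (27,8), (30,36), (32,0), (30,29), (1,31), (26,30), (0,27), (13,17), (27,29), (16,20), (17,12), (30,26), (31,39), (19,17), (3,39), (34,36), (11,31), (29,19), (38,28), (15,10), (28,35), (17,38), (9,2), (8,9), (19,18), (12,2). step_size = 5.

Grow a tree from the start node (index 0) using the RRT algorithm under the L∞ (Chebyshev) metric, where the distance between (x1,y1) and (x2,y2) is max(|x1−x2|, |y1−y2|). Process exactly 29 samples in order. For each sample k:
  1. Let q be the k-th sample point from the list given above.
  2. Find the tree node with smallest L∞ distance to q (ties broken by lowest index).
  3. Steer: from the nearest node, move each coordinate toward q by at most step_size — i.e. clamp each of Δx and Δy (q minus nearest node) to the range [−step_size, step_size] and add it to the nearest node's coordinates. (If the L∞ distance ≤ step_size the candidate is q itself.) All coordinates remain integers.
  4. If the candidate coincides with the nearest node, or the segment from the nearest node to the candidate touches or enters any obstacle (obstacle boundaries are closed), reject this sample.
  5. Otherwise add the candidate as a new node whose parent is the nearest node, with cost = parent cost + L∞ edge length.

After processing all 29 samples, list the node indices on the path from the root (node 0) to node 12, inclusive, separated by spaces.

1. q=(10,4) nearest=0 d=10 new=(5,4) → add node 1 parent=0 cost=5
2. q=(6,28) nearest=1 d=24 new=(6,9) → add node 2 parent=1 cost=10
3. q=(28,16) nearest=2 d=22 new=(11,14) → add node 3 parent=2 cost=15
4. q=(27,8) nearest=3 d=16 new=(16,9) → add node 4 parent=3 cost=20
5. q=(30,36) nearest=3 d=22 new=(16,19) → blocked by [13,18]×[16,22], reject
6. q=(32,0) nearest=4 d=16 new=(21,4) → add node 5 parent=4 cost=25
7. q=(30,29) nearest=3 d=19 new=(16,19) → blocked by [13,18]×[16,22], reject
8. q=(1,31) nearest=3 d=17 new=(6,19) → add node 6 parent=3 cost=20
9. q=(26,30) nearest=3 d=16 new=(16,19) → blocked by [13,18]×[16,22], reject
10. q=(0,27) nearest=6 d=8 new=(1,24) → add node 7 parent=6 cost=25
11. q=(13,17) nearest=3 d=3 new=(13,17) → blocked by [13,18]×[16,22], reject
12. q=(27,29) nearest=3 d=16 new=(16,19) → blocked by [13,18]×[16,22], reject
13. q=(16,20) nearest=3 d=6 new=(16,19) → blocked by [13,18]×[16,22], reject
14. q=(17,12) nearest=4 d=3 new=(17,12) → add node 8 parent=4 cost=23
15. q=(30,26) nearest=8 d=14 new=(22,17) → add node 9 parent=8 cost=28
16. q=(31,39) nearest=9 d=22 new=(27,22) → add node 10 parent=9 cost=33
17. q=(19,17) nearest=9 d=3 new=(19,17) → add node 11 parent=9 cost=31
18. q=(3,39) nearest=7 d=15 new=(3,29) → add node 12 parent=7 cost=30
19. q=(34,36) nearest=10 d=14 new=(32,27) → add node 13 parent=10 cost=38
20. q=(11,31) nearest=12 d=8 new=(8,31) → blocked by [7,12]×[27,31], reject
21. q=(29,19) nearest=10 d=3 new=(29,19) → add node 14 parent=10 cost=36
22. q=(38,28) nearest=13 d=6 new=(37,28) → add node 15 parent=13 cost=43
23. q=(15,10) nearest=4 d=1 new=(15,10) → add node 16 parent=4 cost=21
24. q=(28,35) nearest=13 d=8 new=(28,32) → blocked by [27,33]×[31,35], reject
25. q=(17,38) nearest=12 d=14 new=(8,34) → blocked by [3,10]×[33,38], reject
26. q=(9,2) nearest=1 d=4 new=(9,2) → add node 17 parent=1 cost=9
27. q=(8,9) nearest=2 d=2 new=(8,9) → add node 18 parent=2 cost=12
28. q=(19,18) nearest=11 d=1 new=(19,18) → add node 19 parent=11 cost=32
29. q=(12,2) nearest=17 d=3 new=(12,2) → add node 20 parent=17 cost=12

Path: 0 1 2 3 6 7 12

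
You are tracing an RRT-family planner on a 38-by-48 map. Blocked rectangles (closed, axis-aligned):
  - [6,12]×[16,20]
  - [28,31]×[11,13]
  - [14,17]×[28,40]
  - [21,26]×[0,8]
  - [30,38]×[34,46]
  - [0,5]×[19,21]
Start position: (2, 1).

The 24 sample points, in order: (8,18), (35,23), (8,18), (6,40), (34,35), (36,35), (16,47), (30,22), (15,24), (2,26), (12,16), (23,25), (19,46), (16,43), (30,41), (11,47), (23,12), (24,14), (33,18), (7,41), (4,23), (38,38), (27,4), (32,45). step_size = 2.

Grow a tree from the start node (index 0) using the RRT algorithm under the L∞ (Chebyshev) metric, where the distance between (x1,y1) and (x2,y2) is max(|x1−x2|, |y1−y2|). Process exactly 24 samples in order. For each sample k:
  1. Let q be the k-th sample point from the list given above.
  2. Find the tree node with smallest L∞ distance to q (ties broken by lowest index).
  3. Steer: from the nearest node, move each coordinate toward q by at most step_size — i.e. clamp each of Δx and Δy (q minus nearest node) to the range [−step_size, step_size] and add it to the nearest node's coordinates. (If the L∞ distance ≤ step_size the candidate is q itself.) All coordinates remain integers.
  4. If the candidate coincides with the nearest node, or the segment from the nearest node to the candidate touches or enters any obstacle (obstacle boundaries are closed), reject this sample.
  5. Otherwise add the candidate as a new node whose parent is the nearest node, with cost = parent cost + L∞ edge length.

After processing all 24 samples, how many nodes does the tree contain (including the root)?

Node count: 22

1. q=(8,18) nearest=0 d=17 new=(4,3) → add node 1 parent=0 cost=2
2. q=(35,23) nearest=1 d=31 new=(6,5) → add node 2 parent=1 cost=4
3. q=(8,18) nearest=2 d=13 new=(8,7) → add node 3 parent=2 cost=6
4. q=(6,40) nearest=3 d=33 new=(6,9) → add node 4 parent=3 cost=8
5. q=(34,35) nearest=3 d=28 new=(10,9) → add node 5 parent=3 cost=8
6. q=(36,35) nearest=5 d=26 new=(12,11) → add node 6 parent=5 cost=10
7. q=(16,47) nearest=6 d=36 new=(14,13) → add node 7 parent=6 cost=12
8. q=(30,22) nearest=7 d=16 new=(16,15) → add node 8 parent=7 cost=14
9. q=(15,24) nearest=8 d=9 new=(15,17) → add node 9 parent=8 cost=16
10. q=(2,26) nearest=7 d=13 new=(12,15) → add node 10 parent=7 cost=14
11. q=(12,16) nearest=10 d=1 new=(12,16) → blocked by [6,12]×[16,20], reject
12. q=(23,25) nearest=9 d=8 new=(17,19) → add node 11 parent=9 cost=18
13. q=(19,46) nearest=11 d=27 new=(19,21) → add node 12 parent=11 cost=20
14. q=(16,43) nearest=12 d=22 new=(17,23) → add node 13 parent=12 cost=22
15. q=(30,41) nearest=13 d=18 new=(19,25) → add node 14 parent=13 cost=24
16. q=(11,47) nearest=14 d=22 new=(17,27) → add node 15 parent=14 cost=26
17. q=(23,12) nearest=8 d=7 new=(18,13) → add node 16 parent=8 cost=16
18. q=(24,14) nearest=16 d=6 new=(20,14) → add node 17 parent=16 cost=18
19. q=(33,18) nearest=17 d=13 new=(22,16) → add node 18 parent=17 cost=20
20. q=(7,41) nearest=15 d=14 new=(15,29) → blocked by [14,17]×[28,40], reject
21. q=(4,23) nearest=10 d=8 new=(10,17) → blocked by [6,12]×[16,20], reject
22. q=(38,38) nearest=12 d=19 new=(21,23) → add node 19 parent=12 cost=22
23. q=(27,4) nearest=16 d=9 new=(20,11) → add node 20 parent=16 cost=18
24. q=(32,45) nearest=15 d=18 new=(19,29) → add node 21 parent=15 cost=28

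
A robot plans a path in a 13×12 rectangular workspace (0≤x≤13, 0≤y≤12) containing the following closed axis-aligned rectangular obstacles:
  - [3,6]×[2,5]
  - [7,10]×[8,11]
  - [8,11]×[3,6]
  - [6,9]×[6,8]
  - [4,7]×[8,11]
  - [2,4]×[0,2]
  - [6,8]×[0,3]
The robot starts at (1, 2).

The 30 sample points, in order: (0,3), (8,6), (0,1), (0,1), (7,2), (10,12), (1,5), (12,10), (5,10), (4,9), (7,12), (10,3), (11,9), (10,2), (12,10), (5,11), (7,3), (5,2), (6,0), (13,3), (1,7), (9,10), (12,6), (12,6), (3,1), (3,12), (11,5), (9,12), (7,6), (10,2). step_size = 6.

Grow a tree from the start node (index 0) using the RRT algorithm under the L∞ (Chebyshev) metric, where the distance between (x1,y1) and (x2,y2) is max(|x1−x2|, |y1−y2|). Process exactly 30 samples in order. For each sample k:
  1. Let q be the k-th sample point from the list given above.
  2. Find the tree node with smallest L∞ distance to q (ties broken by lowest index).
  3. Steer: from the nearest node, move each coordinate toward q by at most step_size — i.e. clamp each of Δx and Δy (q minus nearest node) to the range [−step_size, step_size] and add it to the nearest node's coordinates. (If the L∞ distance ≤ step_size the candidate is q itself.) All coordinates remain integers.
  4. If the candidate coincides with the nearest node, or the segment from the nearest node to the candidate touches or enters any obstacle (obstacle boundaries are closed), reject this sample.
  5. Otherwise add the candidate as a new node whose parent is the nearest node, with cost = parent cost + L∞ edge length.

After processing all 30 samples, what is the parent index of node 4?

1. q=(0,3) nearest=0 d=1 new=(0,3) → add node 1 parent=0 cost=1
2. q=(8,6) nearest=0 d=7 new=(7,6) → blocked by [3,6]×[2,5], reject
3. q=(0,1) nearest=0 d=1 new=(0,1) → add node 2 parent=0 cost=1
4. q=(0,1) nearest=2 d=0 → coincident, reject
5. q=(7,2) nearest=0 d=6 new=(7,2) → blocked by [3,6]×[2,5], reject
6. q=(10,12) nearest=0 d=10 new=(7,8) → blocked by [3,6]×[2,5], reject
7. q=(1,5) nearest=1 d=2 new=(1,5) → add node 3 parent=1 cost=3
8. q=(12,10) nearest=0 d=11 new=(7,8) → blocked by [3,6]×[2,5], reject
9. q=(5,10) nearest=3 d=5 new=(5,10) → blocked by [4,7]×[8,11], reject
10. q=(4,9) nearest=3 d=4 new=(4,9) → blocked by [4,7]×[8,11], reject
11. q=(7,12) nearest=3 d=7 new=(7,11) → blocked by [7,10]×[8,11], reject
12. q=(10,3) nearest=0 d=9 new=(7,3) → blocked by [3,6]×[2,5], reject
13. q=(11,9) nearest=0 d=10 new=(7,8) → blocked by [3,6]×[2,5], reject
14. q=(10,2) nearest=0 d=9 new=(7,2) → blocked by [3,6]×[2,5], reject
15. q=(12,10) nearest=0 d=11 new=(7,8) → blocked by [3,6]×[2,5], reject
16. q=(5,11) nearest=3 d=6 new=(5,11) → blocked by [4,7]×[8,11], reject
17. q=(7,3) nearest=0 d=6 new=(7,3) → blocked by [3,6]×[2,5], reject
18. q=(5,2) nearest=0 d=4 new=(5,2) → blocked by [3,6]×[2,5], reject
19. q=(6,0) nearest=0 d=5 new=(6,0) → blocked by [2,4]×[0,2], reject
20. q=(13,3) nearest=0 d=12 new=(7,3) → blocked by [3,6]×[2,5], reject
21. q=(1,7) nearest=3 d=2 new=(1,7) → add node 4 parent=3 cost=5
22. q=(9,10) nearest=0 d=8 new=(7,8) → blocked by [3,6]×[2,5], reject
23. q=(12,6) nearest=0 d=11 new=(7,6) → blocked by [3,6]×[2,5], reject
24. q=(12,6) nearest=0 d=11 new=(7,6) → blocked by [3,6]×[2,5], reject
25. q=(3,1) nearest=0 d=2 new=(3,1) → blocked by [2,4]×[0,2], reject
26. q=(3,12) nearest=4 d=5 new=(3,12) → add node 5 parent=4 cost=10
27. q=(11,5) nearest=5 d=8 new=(9,6) → blocked by [7,10]×[8,11], reject
28. q=(9,12) nearest=5 d=6 new=(9,12) → add node 6 parent=5 cost=16
29. q=(7,6) nearest=0 d=6 new=(7,6) → blocked by [3,6]×[2,5], reject
30. q=(10,2) nearest=0 d=9 new=(7,2) → blocked by [3,6]×[2,5], reject

Parent of node 4: 3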